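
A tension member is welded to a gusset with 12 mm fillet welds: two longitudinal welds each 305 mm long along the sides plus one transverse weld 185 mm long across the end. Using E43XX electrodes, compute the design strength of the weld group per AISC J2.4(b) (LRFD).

E43XX → F_EXX = 430 MPa.
t_e = 0.707 × 12 = 8.484 mm.
R_nwl = 0.6 × 430 × 8.484 × 610 × 10⁻³ = 1335 kN (longitudinal, 2 welds).
R_nwt = 0.6 × 430 × 8.484 × 185 × 10⁻³ = 404.9 kN (transverse, base value).
(i) R_nwl + R_nwt = 1740 kN; (ii) 0.85 R_nwl + 1.5 R_nwt = 1742 kN.
R_n = max = 1742 kN [governs: (ii)]; φR_n = 1307 kN.

φR_n ≈ 1310 kN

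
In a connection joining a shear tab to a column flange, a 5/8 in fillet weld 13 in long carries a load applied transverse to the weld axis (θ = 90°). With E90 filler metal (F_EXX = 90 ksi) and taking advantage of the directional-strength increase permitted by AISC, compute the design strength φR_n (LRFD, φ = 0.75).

t_e = 0.707 × 0.625 = 0.4419 in; A_we = 0.4419 × 13 = 5.744 in².
Directional factor: 1.0 + 0.5 sin^1.5(90°) = 1.5.
F_nw = 0.6 × 90 × 1.5 = 81 ksi.
φR_n = 0.75 × 81 × 5.744 = 349 kip.

φR_n ≈ 349 kip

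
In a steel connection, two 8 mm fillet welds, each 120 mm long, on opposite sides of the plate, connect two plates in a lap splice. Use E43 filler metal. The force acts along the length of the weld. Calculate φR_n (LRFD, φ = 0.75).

φR_n ≈ 263 kN

E43XX → F_EXX = 430 MPa.
Effective throat t_e = 0.707 × 8 = 5.656 mm.
Total length L = 240 mm; A_we = 5.656 × 240 = 1357 mm².
F_nw = 0.6 F_EXX = 0.6 × 430 = 258 MPa.
φR_n = 0.75 × 258 × 1357 × 10⁻³ = 262.7 kN.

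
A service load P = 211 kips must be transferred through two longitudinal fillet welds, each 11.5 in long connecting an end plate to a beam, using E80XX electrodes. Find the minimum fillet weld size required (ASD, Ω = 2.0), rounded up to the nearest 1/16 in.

E80XX → F_EXX = 80 ksi.
Total weld length L = 23 in.
Required throat t_e = P × Ω / (0.6 F_EXX × L) = 211 × 2.0 / (0.6 × 80 × 23) = 0.3822 in.
Required leg w = t_e / 0.707 = 0.5407 in → use 9/16 in.

w = 9/16 in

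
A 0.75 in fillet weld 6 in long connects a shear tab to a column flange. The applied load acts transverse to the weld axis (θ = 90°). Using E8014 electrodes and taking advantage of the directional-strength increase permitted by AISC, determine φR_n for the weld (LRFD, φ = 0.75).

φR_n ≈ 172 kip

E80XX → F_EXX = 80 ksi.
t_e = 0.707 × 0.75 = 0.5302 in; A_we = 0.5302 × 6 = 3.181 in².
Directional factor: 1.0 + 0.5 sin^1.5(90°) = 1.5.
F_nw = 0.6 × 80 × 1.5 = 72 ksi.
φR_n = 0.75 × 72 × 3.181 = 171.8 kip.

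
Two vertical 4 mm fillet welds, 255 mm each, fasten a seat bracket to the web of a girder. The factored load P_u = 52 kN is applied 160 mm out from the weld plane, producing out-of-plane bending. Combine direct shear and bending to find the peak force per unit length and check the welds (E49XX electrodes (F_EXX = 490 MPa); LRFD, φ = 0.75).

f_max ≈ 397 N/mm; adequate

L_w = 2 × 255 = 510 mm; section modulus (unit throat) S = 2 × L²/6 = 21680 mm².
Direct shear f_v = P/L_w = 52×10³/510 = 102 N/mm.
Moment M = P × e = 52×10³ × 160 = 8320000 N·mm; bending f_b = M/S = 383.9 N/mm.
f_max = √(f_v² + f_b²) = √(102² + 383.9²) = 397.2 N/mm.
φr_n = 0.75 × 0.6 × 490 × (0.707 × 4) = 623.6 N/mm → adequate.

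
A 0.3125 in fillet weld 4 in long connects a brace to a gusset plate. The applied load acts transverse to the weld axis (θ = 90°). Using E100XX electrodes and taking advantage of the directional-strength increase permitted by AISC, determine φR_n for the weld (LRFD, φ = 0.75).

φR_n ≈ 59.7 kip

E100XX → F_EXX = 100 ksi.
t_e = 0.707 × 0.3125 = 0.2209 in; A_we = 0.2209 × 4 = 0.8837 in².
Directional factor: 1.0 + 0.5 sin^1.5(90°) = 1.5.
F_nw = 0.6 × 100 × 1.5 = 90 ksi.
φR_n = 0.75 × 90 × 0.8837 = 59.65 kip.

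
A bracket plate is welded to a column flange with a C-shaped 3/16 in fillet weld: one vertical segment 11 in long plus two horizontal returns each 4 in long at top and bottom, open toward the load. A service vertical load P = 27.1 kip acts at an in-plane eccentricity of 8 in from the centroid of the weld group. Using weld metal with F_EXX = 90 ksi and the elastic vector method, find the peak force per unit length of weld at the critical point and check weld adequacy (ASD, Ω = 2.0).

f_max ≈ 4.48 kip/in; NOT adequate

Total weld length L_w = 19 in. Treat welds as unit-width lines.
Centroid: x̄ = 2×4×2 / 19 = 0.8421 in from the vertical weld.
Polar moment about centroid: J = I_x + I_y = [11³/12 + 2×4×5.5²] + [11×0.8421² + 2(4³/12 + 4×1.158²)] = 382.1 in³.
Direct shear f_v = P/L_w = 27.1 / 19 = 1.426 kip/in (vertical).
Torsion M = P·e = 27.1 × 8 = 216.8 kip·in.
Critical point at (x, y) = (3.158, 5.5) from centroid. f_tx = M·y/J = 3.121 kip/in; f_ty = M·x/J = 1.792 kip/in.
Resultant f_max = √[f_tx² + (f_v + f_ty)²] = √[3.121² + (1.426 + 1.792)²] = 4.483 kip/in.
Capacity per unit length: r_n/Ω = (1/2.0) × 0.6 × 90 × (0.707 × 0.1875) = 3.579 kip/in.
4.483 > 3.579 → NOT adequate.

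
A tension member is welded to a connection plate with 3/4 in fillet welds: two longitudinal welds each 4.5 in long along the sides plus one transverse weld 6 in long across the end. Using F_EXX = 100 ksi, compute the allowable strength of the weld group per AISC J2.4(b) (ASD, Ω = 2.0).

t_e = 0.707 × 0.75 = 0.5302 in.
R_nwl = 0.6 × 100 × 0.5302 × 9 = 286.3 kip (longitudinal, 2 welds).
R_nwt = 0.6 × 100 × 0.5302 × 6 = 190.9 kip (transverse, base value).
(i) R_nwl + R_nwt = 477.2 kip; (ii) 0.85 R_nwl + 1.5 R_nwt = 529.7 kip.
R_n = max = 529.7 kip [governs: (ii)]; R_n/Ω = 264.9 kip.

R_n/Ω ≈ 265 kip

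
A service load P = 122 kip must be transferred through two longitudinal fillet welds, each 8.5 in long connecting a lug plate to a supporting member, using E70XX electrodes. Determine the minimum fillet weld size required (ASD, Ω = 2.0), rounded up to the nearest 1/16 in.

w = 1/2 in

E70XX → F_EXX = 70 ksi.
Total weld length L = 17 in.
Required throat t_e = P × Ω / (0.6 F_EXX × L) = 122 × 2.0 / (0.6 × 70 × 17) = 0.3417 in.
Required leg w = t_e / 0.707 = 0.4834 in → use 1/2 in.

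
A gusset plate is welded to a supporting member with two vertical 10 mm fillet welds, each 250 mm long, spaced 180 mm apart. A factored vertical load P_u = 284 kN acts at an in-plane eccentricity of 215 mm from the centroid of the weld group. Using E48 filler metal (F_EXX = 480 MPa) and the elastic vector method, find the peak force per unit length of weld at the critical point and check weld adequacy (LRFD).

f_max ≈ 1810 N/mm; NOT adequate

Total weld length L_w = 500 mm. Treat welds as unit-width lines.
Polar moment about centroid: J = 2[d³/12 + d(b/2)²] = 2[250³/12 + 250×90²] = 6654000 mm³.
Direct shear f_v = P/L_w = 284×10³ / 500 = 568 N/mm (vertical).
Torsion M = P·e = 284×10³ × 215 = 61060000 N·mm.
Critical point at (x, y) = (90, 125) from centroid. f_tx = M·y/J = 1147 N/mm; f_ty = M·x/J = 825.9 N/mm.
Resultant f_max = √[f_tx² + (f_v + f_ty)²] = √[1147² + (568 + 825.9)²] = 1805 N/mm.
Capacity per unit length: φr_n = 0.75 × 0.6 × 480 × (0.707 × 10) = 1527 N/mm.
1805 > 1527 → NOT adequate.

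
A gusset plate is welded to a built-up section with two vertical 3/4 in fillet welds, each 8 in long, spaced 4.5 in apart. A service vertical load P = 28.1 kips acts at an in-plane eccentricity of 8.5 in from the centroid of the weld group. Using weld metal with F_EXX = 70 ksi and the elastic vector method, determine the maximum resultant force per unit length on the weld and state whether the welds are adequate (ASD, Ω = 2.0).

Total weld length L_w = 16 in. Treat welds as unit-width lines.
Polar moment about centroid: J = 2[d³/12 + d(b/2)²] = 2[8³/12 + 8×2.25²] = 166.3 in³.
Direct shear f_v = P/L_w = 28.1 / 16 = 1.756 kip/in (vertical).
Torsion M = P·e = 28.1 × 8.5 = 238.85 kip·in.
Critical point at (x, y) = (2.25, 4) from centroid. f_tx = M·y/J = 5.744 kip/in; f_ty = M·x/J = 3.231 kip/in.
Resultant f_max = √[f_tx² + (f_v + f_ty)²] = √[5.744² + (1.756 + 3.231)²] = 7.607 kip/in.
Capacity per unit length: r_n/Ω = (1/2.0) × 0.6 × 70 × (0.707 × 0.75) = 11.14 kip/in.
7.607 ≤ 11.14 → adequate.

f_max ≈ 7.61 kip/in; adequate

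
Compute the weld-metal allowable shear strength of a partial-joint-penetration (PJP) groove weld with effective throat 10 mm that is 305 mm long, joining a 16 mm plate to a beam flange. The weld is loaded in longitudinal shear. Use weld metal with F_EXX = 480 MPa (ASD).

Effective throat (given) t_e = 10 mm.
A_we = 10 × 305 = 3050 mm².
F_nw = 0.6 F_EXX = 288 MPa.
R_n/Ω = (288 × 3050) / 2.0 × 10⁻³ = 439.2 kN.

R_n/Ω ≈ 439 kN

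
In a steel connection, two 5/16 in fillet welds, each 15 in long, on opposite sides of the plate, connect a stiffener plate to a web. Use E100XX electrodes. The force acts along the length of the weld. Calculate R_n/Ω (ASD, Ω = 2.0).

R_n/Ω ≈ 199 kip

E100XX → F_EXX = 100 ksi.
Effective throat t_e = 0.707 × 0.3125 = 0.2209 in.
Total length L = 30 in; A_we = 0.2209 × 30 = 6.628 in².
F_nw = 0.6 F_EXX = 0.6 × 100 = 60 ksi.
R_n = 60 × 6.628 = 397.7 kip; R_n/Ω = 397.7/2.0 = 198.8 kip.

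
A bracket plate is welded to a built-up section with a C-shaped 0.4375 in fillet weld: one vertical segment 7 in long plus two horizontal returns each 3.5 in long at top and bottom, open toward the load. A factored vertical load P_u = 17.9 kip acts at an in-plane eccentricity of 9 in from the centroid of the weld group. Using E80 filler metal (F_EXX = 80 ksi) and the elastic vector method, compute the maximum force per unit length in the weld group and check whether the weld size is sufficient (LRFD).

f_max ≈ 6.18 kip/in; adequate

Total weld length L_w = 14 in. Treat welds as unit-width lines.
Centroid: x̄ = 2×3.5×1.75 / 14 = 0.875 in from the vertical weld.
Polar moment about centroid: J = I_x + I_y = [7³/12 + 2×3.5×3.5²] + [7×0.875² + 2(3.5³/12 + 3.5×0.875²)] = 132.2 in³.
Direct shear f_v = P/L_w = 17.9 / 14 = 1.279 kip/in (vertical).
Torsion M = P·e = 17.9 × 9 = 161.1 kip·in.
Critical point at (x, y) = (2.625, 3.5) from centroid. f_tx = M·y/J = 4.265 kip/in; f_ty = M·x/J = 3.199 kip/in.
Resultant f_max = √[f_tx² + (f_v + f_ty)²] = √[4.265² + (1.279 + 3.199)²] = 6.184 kip/in.
Capacity per unit length: φr_n = 0.75 × 0.6 × 80 × (0.707 × 0.4375) = 11.14 kip/in.
6.184 ≤ 11.14 → adequate.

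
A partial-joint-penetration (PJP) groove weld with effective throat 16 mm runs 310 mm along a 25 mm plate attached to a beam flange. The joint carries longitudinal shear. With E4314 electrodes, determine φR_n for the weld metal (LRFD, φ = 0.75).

φR_n ≈ 960 kN

E43XX → F_EXX = 430 MPa.
Effective throat (given) t_e = 16 mm.
A_we = 16 × 310 = 4960 mm².
F_nw = 0.6 F_EXX = 258 MPa.
φR_n = 0.75 × 258 × 4960 × 10⁻³ = 959.8 kN.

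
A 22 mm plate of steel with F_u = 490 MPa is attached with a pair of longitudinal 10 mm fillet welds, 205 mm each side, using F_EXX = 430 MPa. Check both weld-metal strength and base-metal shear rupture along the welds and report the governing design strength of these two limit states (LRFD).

φR_n ≈ 561 kN (weld metal governs)

t_e = 0.707 × 10 = 7.07 mm; L = 410 mm.
Weld metal: φR_n = 0.75 × 0.6 × 430 × 7.07 × 410 × 10⁻³ = 560.9 kN.
Base metal (shear rupture): φR_n = 0.75 × 0.6 × 490 × 22 × 410 × 10⁻³ = 1989 kN.
Governing: weld metal.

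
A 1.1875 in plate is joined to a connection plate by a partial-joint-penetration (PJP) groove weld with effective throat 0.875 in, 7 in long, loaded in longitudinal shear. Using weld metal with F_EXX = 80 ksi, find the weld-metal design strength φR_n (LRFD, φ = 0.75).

Effective throat (given) t_e = 0.875 in.
A_we = 0.875 × 7 = 6.125 in².
F_nw = 0.6 F_EXX = 48 ksi.
φR_n = 0.75 × 48 × 6.125 = 220.5 kip.

φR_n ≈ 220 kip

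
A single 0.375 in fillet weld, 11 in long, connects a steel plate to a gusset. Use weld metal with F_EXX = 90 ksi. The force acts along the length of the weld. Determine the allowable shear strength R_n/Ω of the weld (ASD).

R_n/Ω ≈ 78.7 kip

Effective throat t_e = 0.707 × 0.375 = 0.2651 in.
Total length L = 11 in; A_we = 0.2651 × 11 = 2.916 in².
F_nw = 0.6 F_EXX = 0.6 × 90 = 54 ksi.
R_n = 54 × 2.916 = 157.5 kip; R_n/Ω = 157.5/2.0 = 78.74 kip.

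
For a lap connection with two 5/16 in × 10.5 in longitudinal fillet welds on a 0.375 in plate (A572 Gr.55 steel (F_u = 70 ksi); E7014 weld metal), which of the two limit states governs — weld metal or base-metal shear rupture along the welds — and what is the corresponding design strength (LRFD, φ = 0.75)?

φR_n ≈ 146 kips (weld metal governs)

E70XX → F_EXX = 70 ksi.
t_e = 0.707 × 0.3125 = 0.2209 in; L = 21 in.
Weld metal: φR_n = 0.75 × 0.6 × 70 × 0.2209 × 21 = 146.2 kips.
Base metal (shear rupture): φR_n = 0.75 × 0.6 × 70 × 0.375 × 21 = 248.1 kips.
Governing: weld metal.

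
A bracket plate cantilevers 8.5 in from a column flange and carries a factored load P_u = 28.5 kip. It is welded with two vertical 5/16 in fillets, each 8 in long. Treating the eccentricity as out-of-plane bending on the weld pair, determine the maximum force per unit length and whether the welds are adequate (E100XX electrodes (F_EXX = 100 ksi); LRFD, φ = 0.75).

L_w = 2 × 8 = 16 in; section modulus (unit throat) S = 2 × L²/6 = 21.33 in².
Direct shear f_v = P/L_w = 28.5/16 = 1.781 kip/in.
Moment M = P × e = 28.5 × 8.5 = 242.25 kip·in; bending f_b = M/S = 11.36 kip/in.
f_max = √(f_v² + f_b²) = √(1.781² + 11.36²) = 11.49 kip/in.
φr_n = 0.75 × 0.6 × 100 × (0.707 × 0.3125) = 9.942 kip/in → NOT adequate.

f_max ≈ 11.5 kip/in; NOT adequate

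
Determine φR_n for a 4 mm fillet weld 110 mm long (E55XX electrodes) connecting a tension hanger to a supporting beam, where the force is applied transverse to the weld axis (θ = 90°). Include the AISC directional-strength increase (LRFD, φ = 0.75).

φR_n ≈ 115 kN

E55XX → F_EXX = 550 MPa.
t_e = 0.707 × 4 = 2.828 mm; A_we = 2.828 × 110 = 311.1 mm².
Directional factor: 1.0 + 0.5 sin^1.5(90°) = 1.5.
F_nw = 0.6 × 550 × 1.5 = 495 MPa.
φR_n = 0.75 × 495 × 311.1 × 10⁻³ = 115.5 kN.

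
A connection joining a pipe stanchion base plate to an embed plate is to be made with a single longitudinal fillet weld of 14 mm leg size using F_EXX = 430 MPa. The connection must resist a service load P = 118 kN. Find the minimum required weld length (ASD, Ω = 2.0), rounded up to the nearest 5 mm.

Throat t_e = 0.707 × 14 = 9.898 mm.
r_n/Ω = (0.6 × 430 × 9.898) / 2.0 = 1277 N/mm = 1.277 kN/mm.
L_req = P / (r_n/Ω) = 118 / 1.277 = 92.42 mm total.
Round up → use L = 95 mm.

L = 95 mm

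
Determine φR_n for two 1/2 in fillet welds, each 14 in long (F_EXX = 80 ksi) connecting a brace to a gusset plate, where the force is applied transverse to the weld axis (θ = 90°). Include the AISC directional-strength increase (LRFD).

t_e = 0.707 × 0.5 = 0.3535 in; A_we = 0.3535 × 28 = 9.898 in².
Directional factor: 1.0 + 0.5 sin^1.5(90°) = 1.5.
F_nw = 0.6 × 80 × 1.5 = 72 ksi.
φR_n = 0.75 × 72 × 9.898 = 534.5 kips.

φR_n ≈ 534 kips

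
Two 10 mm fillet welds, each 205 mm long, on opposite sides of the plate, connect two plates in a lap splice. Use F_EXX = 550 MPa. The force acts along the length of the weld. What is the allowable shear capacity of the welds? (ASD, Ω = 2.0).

Effective throat t_e = 0.707 × 10 = 7.07 mm.
Total length L = 410 mm; A_we = 7.07 × 410 = 2899 mm².
F_nw = 0.6 F_EXX = 0.6 × 550 = 330 MPa.
R_n = 330 × 2899 × 10⁻³ = 956.6 kN; R_n/Ω = 956.6/2.0 = 478.3 kN.

R_n/Ω ≈ 478 kN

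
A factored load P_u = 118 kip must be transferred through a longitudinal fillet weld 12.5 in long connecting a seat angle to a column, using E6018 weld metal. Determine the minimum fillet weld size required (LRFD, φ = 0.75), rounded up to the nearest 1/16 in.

w = 1/2 in

E60XX → F_EXX = 60 ksi.
Total weld length L = 12.5 in.
Required throat t_e = P_u / (φ × 0.6 F_EXX × L) = 118 / (0.75 × 0.6 × 60 × 12.5) = 0.3496 in.
Required leg w = t_e / 0.707 = 0.4945 in → use 1/2 in.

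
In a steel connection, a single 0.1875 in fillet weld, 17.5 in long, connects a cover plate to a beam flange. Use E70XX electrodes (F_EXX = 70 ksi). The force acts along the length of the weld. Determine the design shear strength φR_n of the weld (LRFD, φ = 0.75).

Effective throat t_e = 0.707 × 0.1875 = 0.1326 in.
Total length L = 17.5 in; A_we = 0.1326 × 17.5 = 2.32 in².
F_nw = 0.6 F_EXX = 0.6 × 70 = 42 ksi.
φR_n = 0.75 × 42 × 2.32 = 73.08 kips.

φR_n ≈ 73.1 kips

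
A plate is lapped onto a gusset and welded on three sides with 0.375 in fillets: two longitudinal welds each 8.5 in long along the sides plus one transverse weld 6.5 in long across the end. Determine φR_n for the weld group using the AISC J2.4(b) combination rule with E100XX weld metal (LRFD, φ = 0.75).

φR_n ≈ 289 kip

E100XX → F_EXX = 100 ksi.
t_e = 0.707 × 0.375 = 0.2651 in.
R_nwl = 0.6 × 100 × 0.2651 × 17 = 270.4 kip (longitudinal, 2 welds).
R_nwt = 0.6 × 100 × 0.2651 × 6.5 = 103.4 kip (transverse, base value).
(i) R_nwl + R_nwt = 373.8 kip; (ii) 0.85 R_nwl + 1.5 R_nwt = 385 kip.
R_n = max = 385 kip [governs: (ii)]; φR_n = 288.7 kip.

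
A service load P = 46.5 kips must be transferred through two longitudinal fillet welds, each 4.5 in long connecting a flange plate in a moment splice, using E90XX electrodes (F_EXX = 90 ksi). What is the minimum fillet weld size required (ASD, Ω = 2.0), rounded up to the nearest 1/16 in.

Total weld length L = 9 in.
Required throat t_e = P × Ω / (0.6 F_EXX × L) = 46.5 × 2.0 / (0.6 × 90 × 9) = 0.1914 in.
Required leg w = t_e / 0.707 = 0.2707 in → use 5/16 in.

w = 5/16 in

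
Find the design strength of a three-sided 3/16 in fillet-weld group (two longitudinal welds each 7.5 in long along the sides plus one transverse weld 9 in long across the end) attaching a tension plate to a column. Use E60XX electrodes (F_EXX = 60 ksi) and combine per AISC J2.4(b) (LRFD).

t_e = 0.707 × 0.1875 = 0.1326 in.
R_nwl = 0.6 × 60 × 0.1326 × 15 = 71.58 kip (longitudinal, 2 welds).
R_nwt = 0.6 × 60 × 0.1326 × 9 = 42.95 kip (transverse, base value).
(i) R_nwl + R_nwt = 114.5 kip; (ii) 0.85 R_nwl + 1.5 R_nwt = 125.3 kip.
R_n = max = 125.3 kip [governs: (ii)]; φR_n = 93.95 kip.

φR_n ≈ 94 kip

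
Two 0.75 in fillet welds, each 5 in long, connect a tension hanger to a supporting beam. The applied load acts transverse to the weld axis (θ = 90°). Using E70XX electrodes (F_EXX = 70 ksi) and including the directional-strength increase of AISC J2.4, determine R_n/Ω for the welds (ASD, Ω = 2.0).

R_n/Ω ≈ 167 kip

t_e = 0.707 × 0.75 = 0.5302 in; A_we = 0.5302 × 10 = 5.303 in².
Directional factor: 1.0 + 0.5 sin^1.5(90°) = 1.5.
F_nw = 0.6 × 70 × 1.5 = 63 ksi.
R_n/Ω = (63 × 5.303) / 2.0 = 167 kip.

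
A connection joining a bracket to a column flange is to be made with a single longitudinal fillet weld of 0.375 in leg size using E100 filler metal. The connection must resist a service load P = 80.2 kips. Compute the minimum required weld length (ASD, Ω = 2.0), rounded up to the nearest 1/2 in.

L = 10.5 in

E100XX → F_EXX = 100 ksi.
Throat t_e = 0.707 × 0.375 = 0.2651 in.
r_n/Ω = (0.6 × 100 × 0.2651) / 2.0 = 7.954 kip/in.
L_req = P / (r_n/Ω) = 80.2 / 7.954 = 10.08 in total.
Round up → use L = 10.5 in.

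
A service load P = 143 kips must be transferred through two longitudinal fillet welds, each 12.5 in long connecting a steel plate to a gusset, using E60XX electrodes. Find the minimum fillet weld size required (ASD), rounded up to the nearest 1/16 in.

w = 1/2 in

E60XX → F_EXX = 60 ksi.
Total weld length L = 25 in.
Required throat t_e = P × Ω / (0.6 F_EXX × L) = 143 × 2.0 / (0.6 × 60 × 25) = 0.3178 in.
Required leg w = t_e / 0.707 = 0.4495 in → use 1/2 in.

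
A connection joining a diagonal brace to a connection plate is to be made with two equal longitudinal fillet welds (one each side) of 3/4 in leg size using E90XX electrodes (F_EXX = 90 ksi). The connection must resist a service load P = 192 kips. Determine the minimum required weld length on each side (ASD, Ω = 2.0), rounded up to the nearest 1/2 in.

L = 7 in on each side

Throat t_e = 0.707 × 0.75 = 0.5302 in.
r_n/Ω = (0.6 × 90 × 0.5302) / 2.0 = 14.32 kip/in.
L_req = P / (r_n/Ω) = 192 / 14.32 = 13.41 in total.
Per side: 13.41 / 2 = 6.705 in.
Round up → use L = 7 in on each side.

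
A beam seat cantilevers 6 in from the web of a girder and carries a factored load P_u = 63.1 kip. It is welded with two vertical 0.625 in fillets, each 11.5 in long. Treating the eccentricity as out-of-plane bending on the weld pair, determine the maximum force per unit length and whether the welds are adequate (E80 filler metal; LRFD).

f_max ≈ 9.02 kip/in; adequate

E80XX → F_EXX = 80 ksi.
L_w = 2 × 11.5 = 23 in; section modulus (unit throat) S = 2 × L²/6 = 44.08 in².
Direct shear f_v = P/L_w = 63.1/23 = 2.743 kip/in.
Moment M = P × e = 63.1 × 6 = 378.6 kip·in; bending f_b = M/S = 8.588 kip/in.
f_max = √(f_v² + f_b²) = √(2.743² + 8.588²) = 9.016 kip/in.
φr_n = 0.75 × 0.6 × 80 × (0.707 × 0.625) = 15.91 kip/in → adequate.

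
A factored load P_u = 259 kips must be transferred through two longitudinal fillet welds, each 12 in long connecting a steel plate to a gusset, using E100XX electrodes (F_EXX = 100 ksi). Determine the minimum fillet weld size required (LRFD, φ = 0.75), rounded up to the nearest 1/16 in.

Total weld length L = 24 in.
Required throat t_e = P_u / (φ × 0.6 F_EXX × L) = 259 / (0.75 × 0.6 × 100 × 24) = 0.2398 in.
Required leg w = t_e / 0.707 = 0.3392 in → use 3/8 in.

w = 3/8 in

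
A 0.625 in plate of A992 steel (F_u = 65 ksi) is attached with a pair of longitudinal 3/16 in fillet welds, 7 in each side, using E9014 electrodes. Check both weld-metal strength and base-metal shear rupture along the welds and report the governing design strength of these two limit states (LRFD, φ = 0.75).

φR_n ≈ 75.2 kips (weld metal governs)

E90XX → F_EXX = 90 ksi.
t_e = 0.707 × 0.1875 = 0.1326 in; L = 14 in.
Weld metal: φR_n = 0.75 × 0.6 × 90 × 0.1326 × 14 = 75.16 kips.
Base metal (shear rupture): φR_n = 0.75 × 0.6 × 65 × 0.625 × 14 = 255.9 kips.
Governing: weld metal.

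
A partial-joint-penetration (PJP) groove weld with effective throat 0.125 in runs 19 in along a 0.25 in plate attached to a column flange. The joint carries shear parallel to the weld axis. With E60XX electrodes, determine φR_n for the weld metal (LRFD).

φR_n ≈ 64.1 kips

E60XX → F_EXX = 60 ksi.
Effective throat (given) t_e = 0.125 in.
A_we = 0.125 × 19 = 2.375 in².
F_nw = 0.6 F_EXX = 36 ksi.
φR_n = 0.75 × 36 × 2.375 = 64.12 kips.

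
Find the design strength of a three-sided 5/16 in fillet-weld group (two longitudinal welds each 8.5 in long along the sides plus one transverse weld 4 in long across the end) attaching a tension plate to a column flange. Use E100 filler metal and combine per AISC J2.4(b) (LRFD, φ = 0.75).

φR_n ≈ 209 kip

E100XX → F_EXX = 100 ksi.
t_e = 0.707 × 0.3125 = 0.2209 in.
R_nwl = 0.6 × 100 × 0.2209 × 17 = 225.4 kip (longitudinal, 2 welds).
R_nwt = 0.6 × 100 × 0.2209 × 4 = 53.02 kip (transverse, base value).
(i) R_nwl + R_nwt = 278.4 kip; (ii) 0.85 R_nwl + 1.5 R_nwt = 271.1 kip.
R_n = max = 278.4 kip [governs: (i)]; φR_n = 208.8 kip.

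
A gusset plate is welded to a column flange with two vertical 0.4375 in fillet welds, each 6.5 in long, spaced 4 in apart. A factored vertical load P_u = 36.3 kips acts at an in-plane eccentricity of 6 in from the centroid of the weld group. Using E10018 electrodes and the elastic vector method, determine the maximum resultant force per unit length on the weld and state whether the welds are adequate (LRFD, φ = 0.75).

f_max ≈ 10.2 kip/in; adequate

E100XX → F_EXX = 100 ksi.
Total weld length L_w = 13 in. Treat welds as unit-width lines.
Polar moment about centroid: J = 2[d³/12 + d(b/2)²] = 2[6.5³/12 + 6.5×2²] = 97.77 in³.
Direct shear f_v = P/L_w = 36.3 / 13 = 2.792 kip/in (vertical).
Torsion M = P·e = 36.3 × 6 = 217.8 kip·in.
Critical point at (x, y) = (2, 3.25) from centroid. f_tx = M·y/J = 7.24 kip/in; f_ty = M·x/J = 4.455 kip/in.
Resultant f_max = √[f_tx² + (f_v + f_ty)²] = √[7.24² + (2.792 + 4.455)²] = 10.24 kip/in.
Capacity per unit length: φr_n = 0.75 × 0.6 × 100 × (0.707 × 0.4375) = 13.92 kip/in.
10.24 ≤ 13.92 → adequate.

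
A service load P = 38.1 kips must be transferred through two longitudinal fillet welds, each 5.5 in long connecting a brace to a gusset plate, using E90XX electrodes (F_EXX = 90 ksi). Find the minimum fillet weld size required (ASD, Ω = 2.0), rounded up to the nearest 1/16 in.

w = 3/16 in

Total weld length L = 11 in.
Required throat t_e = P × Ω / (0.6 F_EXX × L) = 38.1 × 2.0 / (0.6 × 90 × 11) = 0.1283 in.
Required leg w = t_e / 0.707 = 0.1814 in → use 3/16 in.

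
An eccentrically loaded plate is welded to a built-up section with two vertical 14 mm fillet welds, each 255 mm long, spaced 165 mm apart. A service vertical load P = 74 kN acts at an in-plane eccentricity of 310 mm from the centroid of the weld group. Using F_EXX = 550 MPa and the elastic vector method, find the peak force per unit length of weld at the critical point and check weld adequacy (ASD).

Total weld length L_w = 510 mm. Treat welds as unit-width lines.
Polar moment about centroid: J = 2[d³/12 + d(b/2)²] = 2[255³/12 + 255×82.5²] = 6235000 mm³.
Direct shear f_v = P/L_w = 74×10³ / 510 = 145.1 N/mm (vertical).
Torsion M = P·e = 74×10³ × 310 = 22940000 N·mm.
Critical point at (x, y) = (82.5, 127.5) from centroid. f_tx = M·y/J = 469.1 N/mm; f_ty = M·x/J = 303.5 N/mm.
Resultant f_max = √[f_tx² + (f_v + f_ty)²] = √[469.1² + (145.1 + 303.5)²] = 649.1 N/mm.
Capacity per unit length: r_n/Ω = (1/2.0) × 0.6 × 550 × (0.707 × 14) = 1633 N/mm.
649.1 ≤ 1633 → adequate.

f_max ≈ 649 N/mm; adequate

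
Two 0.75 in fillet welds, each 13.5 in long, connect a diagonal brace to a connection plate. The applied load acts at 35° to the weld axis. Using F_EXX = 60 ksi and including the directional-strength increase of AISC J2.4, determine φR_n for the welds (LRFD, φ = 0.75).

t_e = 0.707 × 0.75 = 0.5302 in; A_we = 0.5302 × 27 = 14.32 in².
Directional factor: 1.0 + 0.5 sin^1.5(35°) = 1.217.
F_nw = 0.6 × 60 × 1.217 = 43.82 ksi.
φR_n = 0.75 × 43.82 × 14.32 = 470.5 kips.

φR_n ≈ 471 kips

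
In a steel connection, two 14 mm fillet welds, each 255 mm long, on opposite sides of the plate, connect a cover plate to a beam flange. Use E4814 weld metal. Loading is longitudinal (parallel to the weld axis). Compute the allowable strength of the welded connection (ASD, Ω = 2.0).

E48XX → F_EXX = 480 MPa.
Effective throat t_e = 0.707 × 14 = 9.898 mm.
Total length L = 510 mm; A_we = 9.898 × 510 = 5048 mm².
F_nw = 0.6 F_EXX = 0.6 × 480 = 288 MPa.
R_n = 288 × 5048 × 10⁻³ = 1454 kN; R_n/Ω = 1454/2.0 = 726.9 kN.

R_n/Ω ≈ 727 kN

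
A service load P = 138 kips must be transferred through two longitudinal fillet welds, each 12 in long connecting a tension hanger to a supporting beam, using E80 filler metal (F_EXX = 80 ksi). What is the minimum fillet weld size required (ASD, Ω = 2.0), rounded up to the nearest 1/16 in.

w = 3/8 in

Total weld length L = 24 in.
Required throat t_e = P × Ω / (0.6 F_EXX × L) = 138 × 2.0 / (0.6 × 80 × 24) = 0.2396 in.
Required leg w = t_e / 0.707 = 0.3389 in → use 3/8 in.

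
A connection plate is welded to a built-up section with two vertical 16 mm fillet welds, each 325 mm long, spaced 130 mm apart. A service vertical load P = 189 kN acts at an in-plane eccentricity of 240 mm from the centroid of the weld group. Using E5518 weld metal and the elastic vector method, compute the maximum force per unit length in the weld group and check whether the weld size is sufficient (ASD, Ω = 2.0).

f_max ≈ 1080 N/mm; adequate

E55XX → F_EXX = 550 MPa.
Total weld length L_w = 650 mm. Treat welds as unit-width lines.
Polar moment about centroid: J = 2[d³/12 + d(b/2)²] = 2[325³/12 + 325×65²] = 8468000 mm³.
Direct shear f_v = P/L_w = 189×10³ / 650 = 290.8 N/mm (vertical).
Torsion M = P·e = 189×10³ × 240 = 45360000 N·mm.
Critical point at (x, y) = (65, 162.5) from centroid. f_tx = M·y/J = 870.5 N/mm; f_ty = M·x/J = 348.2 N/mm.
Resultant f_max = √[f_tx² + (f_v + f_ty)²] = √[870.5² + (290.8 + 348.2)²] = 1080 N/mm.
Capacity per unit length: r_n/Ω = (1/2.0) × 0.6 × 550 × (0.707 × 16) = 1866 N/mm.
1080 ≤ 1866 → adequate.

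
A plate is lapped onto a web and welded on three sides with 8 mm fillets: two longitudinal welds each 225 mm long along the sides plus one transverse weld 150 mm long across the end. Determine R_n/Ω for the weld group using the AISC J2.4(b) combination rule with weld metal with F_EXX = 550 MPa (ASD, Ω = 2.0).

t_e = 0.707 × 8 = 5.656 mm.
R_nwl = 0.6 × 550 × 5.656 × 450 × 10⁻³ = 839.9 kN (longitudinal, 2 welds).
R_nwt = 0.6 × 550 × 5.656 × 150 × 10⁻³ = 280 kN (transverse, base value).
(i) R_nwl + R_nwt = 1120 kN; (ii) 0.85 R_nwl + 1.5 R_nwt = 1134 kN.
R_n = max = 1134 kN [governs: (ii)]; R_n/Ω = 566.9 kN.

R_n/Ω ≈ 567 kN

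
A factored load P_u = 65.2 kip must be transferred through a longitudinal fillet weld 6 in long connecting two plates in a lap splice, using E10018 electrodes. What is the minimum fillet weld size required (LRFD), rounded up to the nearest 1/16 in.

w = 3/8 in

E100XX → F_EXX = 100 ksi.
Total weld length L = 6 in.
Required throat t_e = P_u / (φ × 0.6 F_EXX × L) = 65.2 / (0.75 × 0.6 × 100 × 6) = 0.2415 in.
Required leg w = t_e / 0.707 = 0.3416 in → use 3/8 in.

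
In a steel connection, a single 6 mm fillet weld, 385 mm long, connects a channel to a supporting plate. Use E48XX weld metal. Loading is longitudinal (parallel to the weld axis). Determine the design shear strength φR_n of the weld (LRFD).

φR_n ≈ 353 kN

E48XX → F_EXX = 480 MPa.
Effective throat t_e = 0.707 × 6 = 4.242 mm.
Total length L = 385 mm; A_we = 4.242 × 385 = 1633 mm².
F_nw = 0.6 F_EXX = 0.6 × 480 = 288 MPa.
φR_n = 0.75 × 288 × 1633 × 10⁻³ = 352.8 kN.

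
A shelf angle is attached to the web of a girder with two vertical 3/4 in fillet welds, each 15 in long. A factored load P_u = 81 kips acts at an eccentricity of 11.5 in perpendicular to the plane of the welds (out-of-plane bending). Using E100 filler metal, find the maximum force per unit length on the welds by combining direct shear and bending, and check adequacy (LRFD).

E100XX → F_EXX = 100 ksi.
L_w = 2 × 15 = 30 in; section modulus (unit throat) S = 2 × L²/6 = 75 in².
Direct shear f_v = P/L_w = 81/30 = 2.7 kip/in.
Moment M = P × e = 81 × 11.5 = 931.5 kip·in; bending f_b = M/S = 12.42 kip/in.
f_max = √(f_v² + f_b²) = √(2.7² + 12.42²) = 12.71 kip/in.
φr_n = 0.75 × 0.6 × 100 × (0.707 × 0.75) = 23.86 kip/in → adequate.

f_max ≈ 12.7 kip/in; adequate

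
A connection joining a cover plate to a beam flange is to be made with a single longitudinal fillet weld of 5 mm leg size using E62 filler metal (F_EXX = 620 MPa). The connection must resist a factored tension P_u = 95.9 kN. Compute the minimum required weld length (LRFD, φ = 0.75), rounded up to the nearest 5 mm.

Throat t_e = 0.707 × 5 = 3.535 mm.
φr_n = 0.75 × 0.6 × 620 × 3.535 × 10⁻³ = 0.9863 kN/mm.
L_req = P_u / φr_n = 95.9 / 0.9863 = 97.24 mm total.
Round up → use L = 100 mm.

L = 100 mm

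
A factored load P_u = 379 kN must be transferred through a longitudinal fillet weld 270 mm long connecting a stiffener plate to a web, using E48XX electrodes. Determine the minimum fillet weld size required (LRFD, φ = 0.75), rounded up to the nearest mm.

E48XX → F_EXX = 480 MPa.
Total weld length L = 270 mm.
Required throat t_e = P_u / (φ × 0.6 F_EXX × L) = 379 / (0.75 × 0.6 × 480 × 270 × 10⁻³) = 6.499 mm.
Required leg w = t_e / 0.707 = 9.192 mm → use 10 mm.

w = 10 mm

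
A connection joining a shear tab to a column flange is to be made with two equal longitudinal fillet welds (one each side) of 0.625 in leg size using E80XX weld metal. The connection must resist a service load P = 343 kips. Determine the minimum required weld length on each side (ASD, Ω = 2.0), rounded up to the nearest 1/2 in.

E80XX → F_EXX = 80 ksi.
Throat t_e = 0.707 × 0.625 = 0.4419 in.
r_n/Ω = (0.6 × 80 × 0.4419) / 2.0 = 10.6 kip/in.
L_req = P / (r_n/Ω) = 343 / 10.6 = 32.34 in total.
Per side: 32.34 / 2 = 16.17 in.
Round up → use L = 16.5 in on each side.

L = 16.5 in on each side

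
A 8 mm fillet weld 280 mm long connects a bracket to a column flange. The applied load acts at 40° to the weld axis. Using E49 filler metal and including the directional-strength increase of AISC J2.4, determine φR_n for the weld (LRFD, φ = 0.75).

φR_n ≈ 439 kN

E49XX → F_EXX = 490 MPa.
t_e = 0.707 × 8 = 5.656 mm; A_we = 5.656 × 280 = 1584 mm².
Directional factor: 1.0 + 0.5 sin^1.5(40°) = 1.258.
F_nw = 0.6 × 490 × 1.258 = 369.8 MPa.
φR_n = 0.75 × 369.8 × 1584 × 10⁻³ = 439.2 kN.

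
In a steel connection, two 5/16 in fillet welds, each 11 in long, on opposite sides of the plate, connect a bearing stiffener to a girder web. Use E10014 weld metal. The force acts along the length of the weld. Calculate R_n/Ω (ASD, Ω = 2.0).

E100XX → F_EXX = 100 ksi.
Effective throat t_e = 0.707 × 0.3125 = 0.2209 in.
Total length L = 22 in; A_we = 0.2209 × 22 = 4.861 in².
F_nw = 0.6 F_EXX = 0.6 × 100 = 60 ksi.
R_n = 60 × 4.861 = 291.6 kips; R_n/Ω = 291.6/2.0 = 145.8 kips.

R_n/Ω ≈ 146 kips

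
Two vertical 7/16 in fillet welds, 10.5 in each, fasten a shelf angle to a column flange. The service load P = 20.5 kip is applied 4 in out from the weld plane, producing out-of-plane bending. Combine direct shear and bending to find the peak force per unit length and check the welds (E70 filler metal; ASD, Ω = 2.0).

f_max ≈ 2.44 kip/in; adequate

E70XX → F_EXX = 70 ksi.
L_w = 2 × 10.5 = 21 in; section modulus (unit throat) S = 2 × L²/6 = 36.75 in².
Direct shear f_v = P/L_w = 20.5/21 = 0.9762 kip/in.
Moment M = P × e = 20.5 × 4 = 82 kip·in; bending f_b = M/S = 2.231 kip/in.
f_max = √(f_v² + f_b²) = √(0.9762² + 2.231²) = 2.435 kip/in.
r_n/Ω = (1/2.0) × 0.6 × 70 × (0.707 × 0.4375) = 6.496 kip/in → adequate.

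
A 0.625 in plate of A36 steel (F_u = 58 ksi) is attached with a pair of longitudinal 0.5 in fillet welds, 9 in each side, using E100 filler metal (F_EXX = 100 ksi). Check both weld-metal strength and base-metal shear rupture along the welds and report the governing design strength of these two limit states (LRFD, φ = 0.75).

φR_n ≈ 286 kip (weld metal governs)

t_e = 0.707 × 0.5 = 0.3535 in; L = 18 in.
Weld metal: φR_n = 0.75 × 0.6 × 100 × 0.3535 × 18 = 286.3 kip.
Base metal (shear rupture): φR_n = 0.75 × 0.6 × 58 × 0.625 × 18 = 293.6 kip.
Governing: weld metal.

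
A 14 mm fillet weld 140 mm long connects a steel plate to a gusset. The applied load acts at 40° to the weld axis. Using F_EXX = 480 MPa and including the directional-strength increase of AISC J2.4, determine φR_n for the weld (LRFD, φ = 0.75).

φR_n ≈ 376 kN

t_e = 0.707 × 14 = 9.898 mm; A_we = 9.898 × 140 = 1386 mm².
Directional factor: 1.0 + 0.5 sin^1.5(40°) = 1.258.
F_nw = 0.6 × 480 × 1.258 = 362.2 MPa.
φR_n = 0.75 × 362.2 × 1386 × 10⁻³ = 376.4 kN.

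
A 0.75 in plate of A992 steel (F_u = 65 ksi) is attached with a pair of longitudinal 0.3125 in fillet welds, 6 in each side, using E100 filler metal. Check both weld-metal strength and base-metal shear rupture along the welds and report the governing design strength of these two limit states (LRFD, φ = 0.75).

φR_n ≈ 119 kip (weld metal governs)

E100XX → F_EXX = 100 ksi.
t_e = 0.707 × 0.3125 = 0.2209 in; L = 12 in.
Weld metal: φR_n = 0.75 × 0.6 × 100 × 0.2209 × 12 = 119.3 kip.
Base metal (shear rupture): φR_n = 0.75 × 0.6 × 65 × 0.75 × 12 = 263.2 kip.
Governing: weld metal.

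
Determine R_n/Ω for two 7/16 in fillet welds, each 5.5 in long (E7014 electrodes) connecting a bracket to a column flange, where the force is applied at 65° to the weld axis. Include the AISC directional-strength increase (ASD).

E70XX → F_EXX = 70 ksi.
t_e = 0.707 × 0.4375 = 0.3093 in; A_we = 0.3093 × 11 = 3.402 in².
Directional factor: 1.0 + 0.5 sin^1.5(65°) = 1.431.
F_nw = 0.6 × 70 × 1.431 = 60.12 ksi.
R_n/Ω = (60.12 × 3.402) / 2.0 = 102.3 kips.

R_n/Ω ≈ 102 kips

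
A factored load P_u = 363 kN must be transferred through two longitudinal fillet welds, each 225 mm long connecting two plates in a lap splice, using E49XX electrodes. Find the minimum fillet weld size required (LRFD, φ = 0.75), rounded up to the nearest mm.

E49XX → F_EXX = 490 MPa.
Total weld length L = 450 mm.
Required throat t_e = P_u / (φ × 0.6 F_EXX × L) = 363 / (0.75 × 0.6 × 490 × 450 × 10⁻³) = 3.658 mm.
Required leg w = t_e / 0.707 = 5.174 mm → use 6 mm.

w = 6 mm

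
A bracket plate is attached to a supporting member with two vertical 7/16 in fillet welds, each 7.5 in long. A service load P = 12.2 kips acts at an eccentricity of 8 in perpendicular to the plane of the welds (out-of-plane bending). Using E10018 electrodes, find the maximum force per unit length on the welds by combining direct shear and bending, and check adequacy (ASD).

E100XX → F_EXX = 100 ksi.
L_w = 2 × 7.5 = 15 in; section modulus (unit throat) S = 2 × L²/6 = 18.75 in².
Direct shear f_v = P/L_w = 12.2/15 = 0.8133 kip/in.
Moment M = P × e = 12.2 × 8 = 97.6 kip·in; bending f_b = M/S = 5.205 kip/in.
f_max = √(f_v² + f_b²) = √(0.8133² + 5.205²) = 5.268 kip/in.
r_n/Ω = (1/2.0) × 0.6 × 100 × (0.707 × 0.4375) = 9.279 kip/in → adequate.

f_max ≈ 5.27 kip/in; adequate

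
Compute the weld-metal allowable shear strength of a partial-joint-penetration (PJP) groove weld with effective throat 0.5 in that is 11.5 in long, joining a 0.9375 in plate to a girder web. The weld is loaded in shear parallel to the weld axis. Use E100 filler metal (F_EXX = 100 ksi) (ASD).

Effective throat (given) t_e = 0.5 in.
A_we = 0.5 × 11.5 = 5.75 in².
F_nw = 0.6 F_EXX = 60 ksi.
R_n/Ω = (60 × 5.75) / 2.0 = 172.5 kips.

R_n/Ω ≈ 172 kips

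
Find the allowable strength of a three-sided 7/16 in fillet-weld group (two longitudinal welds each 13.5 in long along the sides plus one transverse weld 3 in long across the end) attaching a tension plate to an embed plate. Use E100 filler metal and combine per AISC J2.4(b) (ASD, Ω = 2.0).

R_n/Ω ≈ 278 kips

E100XX → F_EXX = 100 ksi.
t_e = 0.707 × 0.4375 = 0.3093 in.
R_nwl = 0.6 × 100 × 0.3093 × 27 = 501.1 kips (longitudinal, 2 welds).
R_nwt = 0.6 × 100 × 0.3093 × 3 = 55.68 kips (transverse, base value).
(i) R_nwl + R_nwt = 556.8 kips; (ii) 0.85 R_nwl + 1.5 R_nwt = 509.4 kips.
R_n = max = 556.8 kips [governs: (i)]; R_n/Ω = 278.4 kips.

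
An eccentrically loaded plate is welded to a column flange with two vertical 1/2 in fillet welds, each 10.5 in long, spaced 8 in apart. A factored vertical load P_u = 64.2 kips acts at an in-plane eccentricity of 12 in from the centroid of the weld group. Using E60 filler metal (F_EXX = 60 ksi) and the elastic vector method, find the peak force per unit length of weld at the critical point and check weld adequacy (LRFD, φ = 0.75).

Total weld length L_w = 21 in. Treat welds as unit-width lines.
Polar moment about centroid: J = 2[d³/12 + d(b/2)²] = 2[10.5³/12 + 10.5×4²] = 528.9 in³.
Direct shear f_v = P/L_w = 64.2 / 21 = 3.057 kip/in (vertical).
Torsion M = P·e = 64.2 × 12 = 770.4 kip·in.
Critical point at (x, y) = (4, 5.25) from centroid. f_tx = M·y/J = 7.647 kip/in; f_ty = M·x/J = 5.826 kip/in.
Resultant f_max = √[f_tx² + (f_v + f_ty)²] = √[7.647² + (3.057 + 5.826)²] = 11.72 kip/in.
Capacity per unit length: φr_n = 0.75 × 0.6 × 60 × (0.707 × 0.5) = 9.544 kip/in.
11.72 > 9.544 → NOT adequate.

f_max ≈ 11.7 kip/in; NOT adequate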